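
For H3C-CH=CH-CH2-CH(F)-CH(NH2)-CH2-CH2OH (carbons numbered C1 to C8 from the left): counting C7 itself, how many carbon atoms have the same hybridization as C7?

C7 is sp3 (only σ bonds).
C1: sp3 ✓
C2: sp2
C3: sp2
C4: sp3 ✓
C5: sp3 ✓
C6: sp3 ✓
C7: sp3 ✓
C8: sp3 ✓
6 carbons are sp3.

6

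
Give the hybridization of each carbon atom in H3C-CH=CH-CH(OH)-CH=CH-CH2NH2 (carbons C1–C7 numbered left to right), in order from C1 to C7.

C1 — 4 σ bonds. Steric number 4, so sp3.
C2 is sp2: 3 σ bonds, plus one π bond, 3 electron-density regions.
C3 has 3 σ bonds, plus one π bond: steric number 3 → sp2.
C4 carries 4 σ bonds, giving a steric number of 4, so it is sp3.
C5 has 3 σ bonds, plus one π bond: steric number 3 → sp2.
C6 — 3 σ bonds, plus one π bond. Steric number 3, so sp2.
C7 is sp3: 4 σ bonds, 4 electron-density regions.

C1 sp3, C2 sp2, C3 sp2, C4 sp3, C5 sp2, C6 sp2, C7 sp3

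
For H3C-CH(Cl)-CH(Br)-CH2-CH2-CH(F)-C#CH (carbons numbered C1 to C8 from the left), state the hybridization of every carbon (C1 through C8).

C1 sp3, C2 sp3, C3 sp3, C4 sp3, C5 sp3, C6 sp3, C7 sp, C8 sp

C1 carries 4 σ bonds, giving a steric number of 4, so it is sp3.
C2 (4 σ bonds) has steric number 4: sp3.
C3 has 4 σ bonds: steric number 4 → sp3.
C4 carries 4 σ bonds, giving a steric number of 4, so it is sp3.
C5: 4 σ bonds — 4 electron domains, sp3.
C6 carries 4 σ bonds, giving a steric number of 4, so it is sp3.
C7: 2 σ bonds, plus two π bonds; 2 regions of electron density → sp.
C8 is sp: 2 σ bonds, plus two π bonds, 2 electron-density regions.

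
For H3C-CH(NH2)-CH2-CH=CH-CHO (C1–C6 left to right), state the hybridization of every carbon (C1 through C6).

C1 carries 4 σ bonds, giving a steric number of 4, so it is sp3.
C2 is sp3: 4 σ bonds, 4 electron-density regions.
C3: 4 σ bonds; 4 regions of electron density → sp3.
C4 is sp2: 3 σ bonds, plus one π bond, 3 electron-density regions.
C5: 3 σ bonds, plus one π bond — 3 electron domains, sp2.
C6 carries 3 σ bonds, plus one π bond, giving a steric number of 3, so it is sp2.

C1 sp3, C2 sp3, C3 sp3, C4 sp2, C5 sp2, C6 sp2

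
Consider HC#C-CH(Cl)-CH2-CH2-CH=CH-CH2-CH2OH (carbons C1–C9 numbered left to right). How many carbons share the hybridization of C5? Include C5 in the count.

5

C5 is sp3 (only σ bonds).
C1: sp
C2: sp
C3: sp3 ✓
C4: sp3 ✓
C5: sp3 ✓
C6: sp2
C7: sp2
C8: sp3 ✓
C9: sp3 ✓
5 carbons are sp3.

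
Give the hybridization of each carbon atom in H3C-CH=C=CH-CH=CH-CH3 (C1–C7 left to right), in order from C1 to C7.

C1 sp3, C2 sp2, C3 sp, C4 sp2, C5 sp2, C6 sp2, C7 sp3

C1: 4 σ bonds; 4 regions of electron density → sp3.
C2 carries 3 σ bonds, plus one π bond, giving a steric number of 3, so it is sp2.
C3 carries 2 σ bonds, plus two π bonds, giving a steric number of 2, so it is sp.
C4: 3 σ bonds, plus one π bond — 3 electron domains, sp2.
C5 has 3 σ bonds, plus one π bond: steric number 3 → sp2.
C6: 3 σ bonds, plus one π bond; 3 regions of electron density → sp2.
C7 (4 σ bonds) has steric number 4: sp3.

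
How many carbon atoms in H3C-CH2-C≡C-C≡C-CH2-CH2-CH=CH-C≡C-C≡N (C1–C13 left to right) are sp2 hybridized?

C1: sp3
C2: sp3
C3: sp
C4: sp
C5: sp
C6: sp
C7: sp3
C8: sp3
C9: sp2 ✓
C10: sp2 ✓
C11: sp
C12: sp
C13: sp
C9, C10 → 2 sp2 carbons.

2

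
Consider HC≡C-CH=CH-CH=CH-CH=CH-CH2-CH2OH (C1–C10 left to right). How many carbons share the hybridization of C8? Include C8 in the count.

C8 is sp2 (one π bond).
C1: sp
C2: sp
C3: sp2 ✓
C4: sp2 ✓
C5: sp2 ✓
C6: sp2 ✓
C7: sp2 ✓
C8: sp2 ✓
C9: sp3
C10: sp3
6 carbons are sp2.

6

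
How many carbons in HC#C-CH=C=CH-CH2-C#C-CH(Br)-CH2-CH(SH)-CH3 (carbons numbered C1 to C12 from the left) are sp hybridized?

5

C1: sp ✓
C2: sp ✓
C3: sp2
C4: sp ✓
C5: sp2
C6: sp3
C7: sp ✓
C8: sp ✓
C9: sp3
C10: sp3
C11: sp3
C12: sp3
C1, C2, C4, C7, C8 → 5 sp carbons.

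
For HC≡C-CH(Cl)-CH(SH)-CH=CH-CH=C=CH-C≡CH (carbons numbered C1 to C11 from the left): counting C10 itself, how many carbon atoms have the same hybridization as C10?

5

C10 is sp (two π bonds).
C1: sp ✓
C2: sp ✓
C3: sp3
C4: sp3
C5: sp2
C6: sp2
C7: sp2
C8: sp ✓
C9: sp2
C10: sp ✓
C11: sp ✓
5 carbons are sp.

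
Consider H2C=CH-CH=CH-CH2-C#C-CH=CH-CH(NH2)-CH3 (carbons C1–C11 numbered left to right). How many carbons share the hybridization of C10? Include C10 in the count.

C10 is sp3 (only σ bonds).
C1: sp2
C2: sp2
C3: sp2
C4: sp2
C5: sp3 ✓
C6: sp
C7: sp
C8: sp2
C9: sp2
C10: sp3 ✓
C11: sp3 ✓
3 carbons are sp3.

3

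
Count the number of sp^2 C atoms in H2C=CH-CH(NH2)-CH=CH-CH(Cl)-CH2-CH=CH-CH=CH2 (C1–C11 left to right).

8

C1: sp2 ✓
C2: sp2 ✓
C3: sp3
C4: sp2 ✓
C5: sp2 ✓
C6: sp3
C7: sp3
C8: sp2 ✓
C9: sp2 ✓
C10: sp2 ✓
C11: sp2 ✓
C1, C2, C4, C5, C8, C9, C10, C11 → 8 sp2 carbons.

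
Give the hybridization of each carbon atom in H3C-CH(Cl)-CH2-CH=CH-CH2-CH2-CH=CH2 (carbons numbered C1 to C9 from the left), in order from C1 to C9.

C1 sp3, C2 sp3, C3 sp3, C4 sp2, C5 sp2, C6 sp3, C7 sp3, C8 sp2, C9 sp2

C1 — 4 σ bonds. Steric number 4, so sp3.
C2 (4 σ bonds) has steric number 4: sp3.
C3 is sp3: 4 σ bonds, 4 electron-density regions.
C4 is sp2: 3 σ bonds, plus one π bond, 3 electron-density regions.
C5: 3 σ bonds, plus one π bond; 3 regions of electron density → sp2.
C6: 4 σ bonds — 4 electron domains, sp3.
C7: 4 σ bonds; 4 regions of electron density → sp3.
C8: 3 σ bonds, plus one π bond; 3 regions of electron density → sp2.
C9 has 3 σ bonds, plus one π bond: steric number 3 → sp2.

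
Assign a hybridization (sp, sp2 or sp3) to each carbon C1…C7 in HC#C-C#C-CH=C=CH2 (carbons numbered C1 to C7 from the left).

C1 sp, C2 sp, C3 sp, C4 sp, C5 sp2, C6 sp, C7 sp2

C1 (2 σ bonds, plus two π bonds) has steric number 2: sp.
C2 — 2 σ bonds, plus two π bonds. Steric number 2, so sp.
C3 — 2 σ bonds, plus two π bonds. Steric number 2, so sp.
C4: 2 σ bonds, plus two π bonds; 2 regions of electron density → sp.
C5 — 3 σ bonds, plus one π bond. Steric number 3, so sp2.
C6 has 2 σ bonds, plus two π bonds: steric number 2 → sp.
C7 is sp2: 3 σ bonds, plus one π bond, 3 electron-density regions.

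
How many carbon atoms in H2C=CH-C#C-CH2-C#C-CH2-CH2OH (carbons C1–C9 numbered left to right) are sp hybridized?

4

C1: sp2
C2: sp2
C3: sp ✓
C4: sp ✓
C5: sp3
C6: sp ✓
C7: sp ✓
C8: sp3
C9: sp3
C3, C4, C6, C7 → 4 sp carbons.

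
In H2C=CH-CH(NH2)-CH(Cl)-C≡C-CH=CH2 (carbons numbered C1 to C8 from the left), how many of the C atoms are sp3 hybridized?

2

C1: sp2
C2: sp2
C3: sp3 ✓
C4: sp3 ✓
C5: sp
C6: sp
C7: sp2
C8: sp2
C3, C4 → 2 sp3 carbons.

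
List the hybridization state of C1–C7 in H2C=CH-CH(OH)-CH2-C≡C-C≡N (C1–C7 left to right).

C1 carries 3 σ bonds, plus one π bond, giving a steric number of 3, so it is sp2.
C2 has 3 σ bonds, plus one π bond: steric number 3 → sp2.
C3 has 4 σ bonds: steric number 4 → sp3.
C4 has 4 σ bonds: steric number 4 → sp3.
C5 is sp: 2 σ bonds, plus two π bonds, 2 electron-density regions.
C6 — 2 σ bonds, plus two π bonds. Steric number 2, so sp.
C7 — 2 σ bonds, plus two π bonds. Steric number 2, so sp.

C1 sp2, C2 sp2, C3 sp3, C4 sp3, C5 sp, C6 sp, C7 sp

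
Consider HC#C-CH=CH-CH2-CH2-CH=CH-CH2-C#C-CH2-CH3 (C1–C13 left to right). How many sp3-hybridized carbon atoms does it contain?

C1: sp
C2: sp
C3: sp2
C4: sp2
C5: sp3 ✓
C6: sp3 ✓
C7: sp2
C8: sp2
C9: sp3 ✓
C10: sp
C11: sp
C12: sp3 ✓
C13: sp3 ✓
C5, C6, C9, C12, C13 → 5 sp3 carbons.

5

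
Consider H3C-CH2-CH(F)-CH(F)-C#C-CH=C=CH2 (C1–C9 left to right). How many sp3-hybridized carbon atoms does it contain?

4

C1: sp3 ✓
C2: sp3 ✓
C3: sp3 ✓
C4: sp3 ✓
C5: sp
C6: sp
C7: sp2
C8: sp
C9: sp2
C1, C2, C3, C4 → 4 sp3 carbons.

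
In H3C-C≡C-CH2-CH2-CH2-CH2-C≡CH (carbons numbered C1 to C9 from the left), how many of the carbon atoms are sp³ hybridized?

5

C1: sp3 ✓
C2: sp
C3: sp
C4: sp3 ✓
C5: sp3 ✓
C6: sp3 ✓
C7: sp3 ✓
C8: sp
C9: sp
C1, C4, C5, C6, C7 → 5 sp3 carbons.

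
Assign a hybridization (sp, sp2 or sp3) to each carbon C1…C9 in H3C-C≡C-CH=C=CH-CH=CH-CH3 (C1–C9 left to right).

C1 has 4 σ bonds: steric number 4 → sp3.
C2 carries 2 σ bonds, plus two π bonds, giving a steric number of 2, so it is sp.
C3 carries 2 σ bonds, plus two π bonds, giving a steric number of 2, so it is sp.
C4 is sp2: 3 σ bonds, plus one π bond, 3 electron-density regions.
C5 carries 2 σ bonds, plus two π bonds, giving a steric number of 2, so it is sp.
C6: 3 σ bonds, plus one π bond; 3 regions of electron density → sp2.
C7 (3 σ bonds, plus one π bond) has steric number 3: sp2.
C8: 3 σ bonds, plus one π bond — 3 electron domains, sp2.
C9: 4 σ bonds — 4 electron domains, sp3.

C1 sp3, C2 sp, C3 sp, C4 sp2, C5 sp, C6 sp2, C7 sp2, C8 sp2, C9 sp3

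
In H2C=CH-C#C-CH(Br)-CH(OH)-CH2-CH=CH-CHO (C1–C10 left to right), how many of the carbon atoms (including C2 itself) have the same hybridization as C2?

5

C2 is sp2 (one π bond).
C1: sp2 ✓
C2: sp2 ✓
C3: sp
C4: sp
C5: sp3
C6: sp3
C7: sp3
C8: sp2 ✓
C9: sp2 ✓
C10: sp2 ✓
5 carbons are sp2.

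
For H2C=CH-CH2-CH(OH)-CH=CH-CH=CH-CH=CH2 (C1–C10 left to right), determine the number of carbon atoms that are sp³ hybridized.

2

C1: sp2
C2: sp2
C3: sp3 ✓
C4: sp3 ✓
C5: sp2
C6: sp2
C7: sp2
C8: sp2
C9: sp2
C10: sp2
C3, C4 → 2 sp3 carbons.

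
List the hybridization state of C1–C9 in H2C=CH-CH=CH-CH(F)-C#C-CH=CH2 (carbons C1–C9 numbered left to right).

C1 is sp2: 3 σ bonds, plus one π bond, 3 electron-density regions.
C2: 3 σ bonds, plus one π bond — 3 electron domains, sp2.
C3 is sp2: 3 σ bonds, plus one π bond, 3 electron-density regions.
C4 has 3 σ bonds, plus one π bond: steric number 3 → sp2.
C5: 4 σ bonds; 4 regions of electron density → sp3.
C6: 2 σ bonds, plus two π bonds; 2 regions of electron density → sp.
C7 (2 σ bonds, plus two π bonds) has steric number 2: sp.
C8 has 3 σ bonds, plus one π bond: steric number 3 → sp2.
C9 — 3 σ bonds, plus one π bond. Steric number 3, so sp2.

C1 sp2, C2 sp2, C3 sp2, C4 sp2, C5 sp3, C6 sp, C7 sp, C8 sp2, C9 sp2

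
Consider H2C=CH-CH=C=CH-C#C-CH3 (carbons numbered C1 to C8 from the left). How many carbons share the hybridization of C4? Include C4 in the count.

C4 is sp (two π bonds).
C1: sp2
C2: sp2
C3: sp2
C4: sp ✓
C5: sp2
C6: sp ✓
C7: sp ✓
C8: sp3
3 carbons are sp.

3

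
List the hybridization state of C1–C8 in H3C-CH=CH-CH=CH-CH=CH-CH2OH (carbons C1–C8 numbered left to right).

C1 sp3, C2 sp2, C3 sp2, C4 sp2, C5 sp2, C6 sp2, C7 sp2, C8 sp3

C1 — 4 σ bonds. Steric number 4, so sp3.
C2 — 3 σ bonds, plus one π bond. Steric number 3, so sp2.
C3: 3 σ bonds, plus one π bond — 3 electron domains, sp2.
C4 (3 σ bonds, plus one π bond) has steric number 3: sp2.
C5 carries 3 σ bonds, plus one π bond, giving a steric number of 3, so it is sp2.
C6 — 3 σ bonds, plus one π bond. Steric number 3, so sp2.
C7 carries 3 σ bonds, plus one π bond, giving a steric number of 3, so it is sp2.
C8: 4 σ bonds — 4 electron domains, sp3.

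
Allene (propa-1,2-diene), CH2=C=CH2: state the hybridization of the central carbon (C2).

Two σ bonds and two π bonds (one to each neighbour) → sp.

sp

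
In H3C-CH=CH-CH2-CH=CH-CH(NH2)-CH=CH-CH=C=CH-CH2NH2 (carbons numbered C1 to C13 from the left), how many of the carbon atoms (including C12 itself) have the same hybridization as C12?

8

C12 is sp2 (one π bond).
C1: sp3
C2: sp2 ✓
C3: sp2 ✓
C4: sp3
C5: sp2 ✓
C6: sp2 ✓
C7: sp3
C8: sp2 ✓
C9: sp2 ✓
C10: sp2 ✓
C11: sp
C12: sp2 ✓
C13: sp3
8 carbons are sp2.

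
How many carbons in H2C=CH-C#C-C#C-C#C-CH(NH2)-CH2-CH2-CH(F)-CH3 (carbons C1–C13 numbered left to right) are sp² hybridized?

2

C1: sp2 ✓
C2: sp2 ✓
C3: sp
C4: sp
C5: sp
C6: sp
C7: sp
C8: sp
C9: sp3
C10: sp3
C11: sp3
C12: sp3
C13: sp3
C1, C2 → 2 sp2 carbons.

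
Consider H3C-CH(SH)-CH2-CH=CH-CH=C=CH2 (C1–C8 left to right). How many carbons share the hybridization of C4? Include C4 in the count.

4

C4 is sp2 (one π bond).
C1: sp3
C2: sp3
C3: sp3
C4: sp2 ✓
C5: sp2 ✓
C6: sp2 ✓
C7: sp
C8: sp2 ✓
4 carbons are sp2.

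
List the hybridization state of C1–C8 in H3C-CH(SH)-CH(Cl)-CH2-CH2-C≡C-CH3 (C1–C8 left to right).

C1 — 4 σ bonds. Steric number 4, so sp3.
C2 is sp3: 4 σ bonds, 4 electron-density regions.
C3 — 4 σ bonds. Steric number 4, so sp3.
C4 — 4 σ bonds. Steric number 4, so sp3.
C5: 4 σ bonds; 4 regions of electron density → sp3.
C6 (2 σ bonds, plus two π bonds) has steric number 2: sp.
C7 — 2 σ bonds, plus two π bonds. Steric number 2, so sp.
C8 — 4 σ bonds. Steric number 4, so sp3.

C1 sp3, C2 sp3, C3 sp3, C4 sp3, C5 sp3, C6 sp, C7 sp, C8 sp3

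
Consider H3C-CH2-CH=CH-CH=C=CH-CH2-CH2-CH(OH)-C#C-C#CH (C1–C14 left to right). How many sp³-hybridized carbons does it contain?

5

C1: sp3 ✓
C2: sp3 ✓
C3: sp2
C4: sp2
C5: sp2
C6: sp
C7: sp2
C8: sp3 ✓
C9: sp3 ✓
C10: sp3 ✓
C11: sp
C12: sp
C13: sp
C14: sp
C1, C2, C8, C9, C10 → 5 sp3 carbons.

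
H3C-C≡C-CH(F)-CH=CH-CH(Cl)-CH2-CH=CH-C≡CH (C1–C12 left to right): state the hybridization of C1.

sp3

C1 (4 σ bonds) has steric number 4: sp3.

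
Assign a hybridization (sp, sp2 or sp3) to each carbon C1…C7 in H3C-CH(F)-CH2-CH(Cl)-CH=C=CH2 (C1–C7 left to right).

C1 is sp3: 4 σ bonds, 4 electron-density regions.
C2 — 4 σ bonds. Steric number 4, so sp3.
C3 — 4 σ bonds. Steric number 4, so sp3.
C4 — 4 σ bonds. Steric number 4, so sp3.
C5 has 3 σ bonds, plus one π bond: steric number 3 → sp2.
C6: 2 σ bonds, plus two π bonds — 2 electron domains, sp.
C7 is sp2: 3 σ bonds, plus one π bond, 3 electron-density regions.

C1 sp3, C2 sp3, C3 sp3, C4 sp3, C5 sp2, C6 sp, C7 sp2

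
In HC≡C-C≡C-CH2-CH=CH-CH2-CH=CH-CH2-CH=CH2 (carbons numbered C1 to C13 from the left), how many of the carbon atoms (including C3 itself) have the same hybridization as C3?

C3 is sp (two π bonds).
C1: sp ✓
C2: sp ✓
C3: sp ✓
C4: sp ✓
C5: sp3
C6: sp2
C7: sp2
C8: sp3
C9: sp2
C10: sp2
C11: sp3
C12: sp2
C13: sp2
4 carbons are sp.

4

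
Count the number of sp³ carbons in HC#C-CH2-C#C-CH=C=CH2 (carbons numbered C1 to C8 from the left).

1

C1: sp
C2: sp
C3: sp3 ✓
C4: sp
C5: sp
C6: sp2
C7: sp
C8: sp2
C3 → 1 sp3 carbon.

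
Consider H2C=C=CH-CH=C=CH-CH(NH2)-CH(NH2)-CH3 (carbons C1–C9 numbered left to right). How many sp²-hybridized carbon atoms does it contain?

4

C1: sp2 ✓
C2: sp
C3: sp2 ✓
C4: sp2 ✓
C5: sp
C6: sp2 ✓
C7: sp3
C8: sp3
C9: sp3
C1, C3, C4, C6 → 4 sp2 carbons.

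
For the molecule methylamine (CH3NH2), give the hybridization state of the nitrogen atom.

sp³

Three σ bonds + one lone pair = steric number 4 → sp3.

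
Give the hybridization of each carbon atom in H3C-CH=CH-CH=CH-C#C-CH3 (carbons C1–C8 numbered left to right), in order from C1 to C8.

C1 sp3, C2 sp2, C3 sp2, C4 sp2, C5 sp2, C6 sp, C7 sp, C8 sp3

C1 — 4 σ bonds. Steric number 4, so sp3.
C2 has 3 σ bonds, plus one π bond: steric number 3 → sp2.
C3: 3 σ bonds, plus one π bond; 3 regions of electron density → sp2.
C4: 3 σ bonds, plus one π bond — 3 electron domains, sp2.
C5 has 3 σ bonds, plus one π bond: steric number 3 → sp2.
C6 is sp: 2 σ bonds, plus two π bonds, 2 electron-density regions.
C7 (2 σ bonds, plus two π bonds) has steric number 2: sp.
C8: 4 σ bonds; 4 regions of electron density → sp3.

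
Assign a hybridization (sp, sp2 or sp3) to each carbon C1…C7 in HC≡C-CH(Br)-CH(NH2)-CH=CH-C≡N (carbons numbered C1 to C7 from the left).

C1 sp, C2 sp, C3 sp3, C4 sp3, C5 sp2, C6 sp2, C7 sp

C1 — 2 σ bonds, plus two π bonds. Steric number 2, so sp.
C2: 2 σ bonds, plus two π bonds — 2 electron domains, sp.
C3 has 4 σ bonds: steric number 4 → sp3.
C4 is sp3: 4 σ bonds, 4 electron-density regions.
C5 carries 3 σ bonds, plus one π bond, giving a steric number of 3, so it is sp2.
C6 carries 3 σ bonds, plus one π bond, giving a steric number of 3, so it is sp2.
C7: 2 σ bonds, plus two π bonds — 2 electron domains, sp.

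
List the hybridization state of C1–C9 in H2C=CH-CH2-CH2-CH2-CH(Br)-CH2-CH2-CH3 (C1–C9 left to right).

C1 sp2, C2 sp2, C3 sp3, C4 sp3, C5 sp3, C6 sp3, C7 sp3, C8 sp3, C9 sp3

C1: 3 σ bonds, plus one π bond — 3 electron domains, sp2.
C2 has 3 σ bonds, plus one π bond: steric number 3 → sp2.
C3 (4 σ bonds) has steric number 4: sp3.
C4 — 4 σ bonds. Steric number 4, so sp3.
C5: 4 σ bonds — 4 electron domains, sp3.
C6 carries 4 σ bonds, giving a steric number of 4, so it is sp3.
C7 carries 4 σ bonds, giving a steric number of 4, so it is sp3.
C8: 4 σ bonds; 4 regions of electron density → sp3.
C9: 4 σ bonds; 4 regions of electron density → sp3.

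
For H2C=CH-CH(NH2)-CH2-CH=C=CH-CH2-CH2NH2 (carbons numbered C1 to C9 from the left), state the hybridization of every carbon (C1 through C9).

C1 — 3 σ bonds, plus one π bond. Steric number 3, so sp2.
C2 has 3 σ bonds, plus one π bond: steric number 3 → sp2.
C3 — 4 σ bonds. Steric number 4, so sp3.
C4 (4 σ bonds) has steric number 4: sp3.
C5 is sp2: 3 σ bonds, plus one π bond, 3 electron-density regions.
C6 (2 σ bonds, plus two π bonds) has steric number 2: sp.
C7 has 3 σ bonds, plus one π bond: steric number 3 → sp2.
C8 (4 σ bonds) has steric number 4: sp3.
C9 — 4 σ bonds. Steric number 4, so sp3.

C1 sp2, C2 sp2, C3 sp3, C4 sp3, C5 sp2, C6 sp, C7 sp2, C8 sp3, C9 sp3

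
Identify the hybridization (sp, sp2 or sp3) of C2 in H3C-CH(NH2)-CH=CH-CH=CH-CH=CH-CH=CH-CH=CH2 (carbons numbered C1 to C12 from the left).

sp³

C2: 4 σ bonds — 4 electron domains, sp3.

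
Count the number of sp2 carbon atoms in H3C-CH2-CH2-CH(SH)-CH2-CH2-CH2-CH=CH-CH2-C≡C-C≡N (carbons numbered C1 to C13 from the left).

2

C1: sp3
C2: sp3
C3: sp3
C4: sp3
C5: sp3
C6: sp3
C7: sp3
C8: sp2 ✓
C9: sp2 ✓
C10: sp3
C11: sp
C12: sp
C13: sp
C8, C9 → 2 sp2 carbons.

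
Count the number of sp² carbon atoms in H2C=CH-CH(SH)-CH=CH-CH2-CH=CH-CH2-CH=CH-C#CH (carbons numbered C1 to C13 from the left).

8

C1: sp2 ✓
C2: sp2 ✓
C3: sp3
C4: sp2 ✓
C5: sp2 ✓
C6: sp3
C7: sp2 ✓
C8: sp2 ✓
C9: sp3
C10: sp2 ✓
C11: sp2 ✓
C12: sp
C13: sp
C1, C2, C4, C5, C7, C8, C10, C11 → 8 sp2 carbons.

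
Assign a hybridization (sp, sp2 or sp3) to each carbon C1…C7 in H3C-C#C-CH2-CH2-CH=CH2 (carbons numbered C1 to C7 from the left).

C1: 4 σ bonds — 4 electron domains, sp3.
C2 (2 σ bonds, plus two π bonds) has steric number 2: sp.
C3 — 2 σ bonds, plus two π bonds. Steric number 2, so sp.
C4 (4 σ bonds) has steric number 4: sp3.
C5 — 4 σ bonds. Steric number 4, so sp3.
C6 — 3 σ bonds, plus one π bond. Steric number 3, so sp2.
C7: 3 σ bonds, plus one π bond — 3 electron domains, sp2.

C1 sp3, C2 sp, C3 sp, C4 sp3, C5 sp3, C6 sp2, C7 sp2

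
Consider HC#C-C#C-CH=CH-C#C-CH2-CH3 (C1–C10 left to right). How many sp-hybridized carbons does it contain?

C1: sp ✓
C2: sp ✓
C3: sp ✓
C4: sp ✓
C5: sp2
C6: sp2
C7: sp ✓
C8: sp ✓
C9: sp3
C10: sp3
C1, C2, C3, C4, C7, C8 → 6 sp carbons.

6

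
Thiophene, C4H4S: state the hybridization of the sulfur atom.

Analogous to furan: one S lone pair in the aromatic π system, S is sp2.

sp²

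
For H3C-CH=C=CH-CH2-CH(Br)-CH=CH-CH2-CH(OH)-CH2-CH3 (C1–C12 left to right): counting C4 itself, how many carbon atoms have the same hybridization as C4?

4

C4 is sp2 (one π bond).
C1: sp3
C2: sp2 ✓
C3: sp
C4: sp2 ✓
C5: sp3
C6: sp3
C7: sp2 ✓
C8: sp2 ✓
C9: sp3
C10: sp3
C11: sp3
C12: sp3
4 carbons are sp2.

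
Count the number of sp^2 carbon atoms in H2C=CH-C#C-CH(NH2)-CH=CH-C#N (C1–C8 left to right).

C1: sp2 ✓
C2: sp2 ✓
C3: sp
C4: sp
C5: sp3
C6: sp2 ✓
C7: sp2 ✓
C8: sp
C1, C2, C6, C7 → 4 sp2 carbons.

4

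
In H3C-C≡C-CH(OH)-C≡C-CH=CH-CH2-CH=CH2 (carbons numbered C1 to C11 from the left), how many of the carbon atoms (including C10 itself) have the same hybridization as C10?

4

C10 is sp2 (one π bond).
C1: sp3
C2: sp
C3: sp
C4: sp3
C5: sp
C6: sp
C7: sp2 ✓
C8: sp2 ✓
C9: sp3
C10: sp2 ✓
C11: sp2 ✓
4 carbons are sp2.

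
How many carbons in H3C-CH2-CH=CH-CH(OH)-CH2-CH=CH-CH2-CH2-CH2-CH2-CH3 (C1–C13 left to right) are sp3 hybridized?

C1: sp3 ✓
C2: sp3 ✓
C3: sp2
C4: sp2
C5: sp3 ✓
C6: sp3 ✓
C7: sp2
C8: sp2
C9: sp3 ✓
C10: sp3 ✓
C11: sp3 ✓
C12: sp3 ✓
C13: sp3 ✓
C1, C2, C5, C6, C9, C10, C11, C12, C13 → 9 sp3 carbons.

9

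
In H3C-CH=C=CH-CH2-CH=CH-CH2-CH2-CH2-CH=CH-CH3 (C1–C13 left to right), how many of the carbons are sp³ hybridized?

C1: sp3 ✓
C2: sp2
C3: sp
C4: sp2
C5: sp3 ✓
C6: sp2
C7: sp2
C8: sp3 ✓
C9: sp3 ✓
C10: sp3 ✓
C11: sp2
C12: sp2
C13: sp3 ✓
C1, C5, C8, C9, C10, C13 → 6 sp3 carbons.

6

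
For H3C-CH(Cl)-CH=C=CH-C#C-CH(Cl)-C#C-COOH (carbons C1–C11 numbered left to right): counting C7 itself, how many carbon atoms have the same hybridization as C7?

5

C7 is sp (two π bonds).
C1: sp3
C2: sp3
C3: sp2
C4: sp ✓
C5: sp2
C6: sp ✓
C7: sp ✓
C8: sp3
C9: sp ✓
C10: sp ✓
C11: sp2
5 carbons are sp.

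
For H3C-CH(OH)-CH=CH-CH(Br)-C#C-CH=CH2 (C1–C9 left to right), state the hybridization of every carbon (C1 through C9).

C1 — 4 σ bonds. Steric number 4, so sp3.
C2 carries 4 σ bonds, giving a steric number of 4, so it is sp3.
C3 carries 3 σ bonds, plus one π bond, giving a steric number of 3, so it is sp2.
C4 is sp2: 3 σ bonds, plus one π bond, 3 electron-density regions.
C5 — 4 σ bonds. Steric number 4, so sp3.
C6 carries 2 σ bonds, plus two π bonds, giving a steric number of 2, so it is sp.
C7: 2 σ bonds, plus two π bonds; 2 regions of electron density → sp.
C8 carries 3 σ bonds, plus one π bond, giving a steric number of 3, so it is sp2.
C9 (3 σ bonds, plus one π bond) has steric number 3: sp2.

C1 sp3, C2 sp3, C3 sp2, C4 sp2, C5 sp3, C6 sp, C7 sp, C8 sp2, C9 sp2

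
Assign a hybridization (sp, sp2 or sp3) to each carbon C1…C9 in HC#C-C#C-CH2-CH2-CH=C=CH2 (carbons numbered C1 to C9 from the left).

C1: 2 σ bonds, plus two π bonds — 2 electron domains, sp.
C2 is sp: 2 σ bonds, plus two π bonds, 2 electron-density regions.
C3 is sp: 2 σ bonds, plus two π bonds, 2 electron-density regions.
C4 is sp: 2 σ bonds, plus two π bonds, 2 electron-density regions.
C5 carries 4 σ bonds, giving a steric number of 4, so it is sp3.
C6: 4 σ bonds; 4 regions of electron density → sp3.
C7 (3 σ bonds, plus one π bond) has steric number 3: sp2.
C8 (2 σ bonds, plus two π bonds) has steric number 2: sp.
C9: 3 σ bonds, plus one π bond; 3 regions of electron density → sp2.

C1 sp, C2 sp, C3 sp, C4 sp, C5 sp3, C6 sp3, C7 sp2, C8 sp, C9 sp2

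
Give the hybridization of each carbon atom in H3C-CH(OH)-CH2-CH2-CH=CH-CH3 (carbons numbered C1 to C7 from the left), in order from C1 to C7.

C1: 4 σ bonds; 4 regions of electron density → sp3.
C2 (4 σ bonds) has steric number 4: sp3.
C3 carries 4 σ bonds, giving a steric number of 4, so it is sp3.
C4 — 4 σ bonds. Steric number 4, so sp3.
C5 (3 σ bonds, plus one π bond) has steric number 3: sp2.
C6: 3 σ bonds, plus one π bond — 3 electron domains, sp2.
C7: 4 σ bonds; 4 regions of electron density → sp3.

C1 sp3, C2 sp3, C3 sp3, C4 sp3, C5 sp2, C6 sp2, C7 sp3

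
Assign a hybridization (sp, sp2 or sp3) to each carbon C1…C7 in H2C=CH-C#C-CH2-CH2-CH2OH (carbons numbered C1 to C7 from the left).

C1 is sp2: 3 σ bonds, plus one π bond, 3 electron-density regions.
C2: 3 σ bonds, plus one π bond — 3 electron domains, sp2.
C3 — 2 σ bonds, plus two π bonds. Steric number 2, so sp.
C4 has 2 σ bonds, plus two π bonds: steric number 2 → sp.
C5 (4 σ bonds) has steric number 4: sp3.
C6 has 4 σ bonds: steric number 4 → sp3.
C7 carries 4 σ bonds, giving a steric number of 4, so it is sp3.

C1 sp2, C2 sp2, C3 sp, C4 sp, C5 sp3, C6 sp3, C7 sp3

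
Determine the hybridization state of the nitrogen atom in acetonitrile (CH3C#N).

N has one σ bond and one lone pair: steric number 2 → sp.

sp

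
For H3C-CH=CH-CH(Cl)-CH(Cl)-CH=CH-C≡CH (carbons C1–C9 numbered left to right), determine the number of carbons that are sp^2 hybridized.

C1: sp3
C2: sp2 ✓
C3: sp2 ✓
C4: sp3
C5: sp3
C6: sp2 ✓
C7: sp2 ✓
C8: sp
C9: sp
C2, C3, C6, C7 → 4 sp2 carbons.

4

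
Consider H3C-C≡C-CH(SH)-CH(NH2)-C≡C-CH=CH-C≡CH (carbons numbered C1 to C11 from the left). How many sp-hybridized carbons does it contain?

6

C1: sp3
C2: sp ✓
C3: sp ✓
C4: sp3
C5: sp3
C6: sp ✓
C7: sp ✓
C8: sp2
C9: sp2
C10: sp ✓
C11: sp ✓
C2, C3, C6, C7, C10, C11 → 6 sp carbons.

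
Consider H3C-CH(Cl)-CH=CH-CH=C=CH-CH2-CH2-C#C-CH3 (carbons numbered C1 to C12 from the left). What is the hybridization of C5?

sp²

C5 is sp2: 3 σ bonds, plus one π bond, 3 electron-density regions.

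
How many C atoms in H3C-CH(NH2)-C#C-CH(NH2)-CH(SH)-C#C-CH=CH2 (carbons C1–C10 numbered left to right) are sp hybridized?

C1: sp3
C2: sp3
C3: sp ✓
C4: sp ✓
C5: sp3
C6: sp3
C7: sp ✓
C8: sp ✓
C9: sp2
C10: sp2
C3, C4, C7, C8 → 4 sp carbons.

4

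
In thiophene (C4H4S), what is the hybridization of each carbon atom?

sp^2

Each carbon atom: 3 σ bonds, plus one π bond; 3 regions of electron density → sp2.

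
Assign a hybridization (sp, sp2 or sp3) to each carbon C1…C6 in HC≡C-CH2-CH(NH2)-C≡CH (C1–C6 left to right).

C1 sp, C2 sp, C3 sp3, C4 sp3, C5 sp, C6 sp

C1 carries 2 σ bonds, plus two π bonds, giving a steric number of 2, so it is sp.
C2 has 2 σ bonds, plus two π bonds: steric number 2 → sp.
C3 carries 4 σ bonds, giving a steric number of 4, so it is sp3.
C4: 4 σ bonds; 4 regions of electron density → sp3.
C5 carries 2 σ bonds, plus two π bonds, giving a steric number of 2, so it is sp.
C6 (2 σ bonds, plus two π bonds) has steric number 2: sp.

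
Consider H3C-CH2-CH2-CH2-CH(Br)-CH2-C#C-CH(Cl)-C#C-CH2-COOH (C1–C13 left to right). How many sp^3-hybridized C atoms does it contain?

8

C1: sp3 ✓
C2: sp3 ✓
C3: sp3 ✓
C4: sp3 ✓
C5: sp3 ✓
C6: sp3 ✓
C7: sp
C8: sp
C9: sp3 ✓
C10: sp
C11: sp
C12: sp3 ✓
C13: sp2
C1, C2, C3, C4, C5, C6, C9, C12 → 8 sp3 carbons.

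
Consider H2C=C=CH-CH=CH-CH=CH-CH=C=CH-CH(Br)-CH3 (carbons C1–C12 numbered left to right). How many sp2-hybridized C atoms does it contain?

C1: sp2 ✓
C2: sp
C3: sp2 ✓
C4: sp2 ✓
C5: sp2 ✓
C6: sp2 ✓
C7: sp2 ✓
C8: sp2 ✓
C9: sp
C10: sp2 ✓
C11: sp3
C12: sp3
C1, C3, C4, C5, C6, C7, C8, C10 → 8 sp2 carbons.

8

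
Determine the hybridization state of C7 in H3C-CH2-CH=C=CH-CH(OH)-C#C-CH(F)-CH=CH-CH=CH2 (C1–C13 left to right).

sp

C7 is sp: 2 σ bonds, plus two π bonds, 2 electron-density regions.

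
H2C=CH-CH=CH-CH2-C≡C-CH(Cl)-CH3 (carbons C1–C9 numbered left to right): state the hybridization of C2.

C2 carries 3 σ bonds, plus one π bond, giving a steric number of 3, so it is sp2.

sp^2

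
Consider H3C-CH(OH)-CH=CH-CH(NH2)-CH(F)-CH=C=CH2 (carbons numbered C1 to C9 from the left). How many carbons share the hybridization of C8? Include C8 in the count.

1

C8 is sp (two π bonds).
C1: sp3
C2: sp3
C3: sp2
C4: sp2
C5: sp3
C6: sp3
C7: sp2
C8: sp ✓
C9: sp2
1 carbon is sp.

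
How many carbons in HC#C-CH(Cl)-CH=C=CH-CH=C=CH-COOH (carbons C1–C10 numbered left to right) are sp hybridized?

4

C1: sp ✓
C2: sp ✓
C3: sp3
C4: sp2
C5: sp ✓
C6: sp2
C7: sp2
C8: sp ✓
C9: sp2
C10: sp2
C1, C2, C5, C8 → 4 sp carbons.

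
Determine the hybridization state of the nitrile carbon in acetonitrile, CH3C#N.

The nitrile carbon: 2 σ bonds, plus two π bonds — 2 electron domains, sp.

sp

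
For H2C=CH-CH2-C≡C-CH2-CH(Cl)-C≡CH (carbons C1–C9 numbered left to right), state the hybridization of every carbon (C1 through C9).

C1: 3 σ bonds, plus one π bond; 3 regions of electron density → sp2.
C2 (3 σ bonds, plus one π bond) has steric number 3: sp2.
C3 (4 σ bonds) has steric number 4: sp3.
C4 carries 2 σ bonds, plus two π bonds, giving a steric number of 2, so it is sp.
C5 (2 σ bonds, plus two π bonds) has steric number 2: sp.
C6: 4 σ bonds; 4 regions of electron density → sp3.
C7: 4 σ bonds — 4 electron domains, sp3.
C8 (2 σ bonds, plus two π bonds) has steric number 2: sp.
C9: 2 σ bonds, plus two π bonds — 2 electron domains, sp.

C1 sp2, C2 sp2, C3 sp3, C4 sp, C5 sp, C6 sp3, C7 sp3, C8 sp, C9 sp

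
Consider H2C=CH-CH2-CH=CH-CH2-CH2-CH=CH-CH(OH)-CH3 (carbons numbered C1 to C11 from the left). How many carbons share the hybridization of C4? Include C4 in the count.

6

C4 is sp2 (one π bond).
C1: sp2 ✓
C2: sp2 ✓
C3: sp3
C4: sp2 ✓
C5: sp2 ✓
C6: sp3
C7: sp3
C8: sp2 ✓
C9: sp2 ✓
C10: sp3
C11: sp3
6 carbons are sp2.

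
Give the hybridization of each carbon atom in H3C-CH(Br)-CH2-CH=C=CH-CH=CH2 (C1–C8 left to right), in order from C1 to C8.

C1 is sp3: 4 σ bonds, 4 electron-density regions.
C2 is sp3: 4 σ bonds, 4 electron-density regions.
C3 is sp3: 4 σ bonds, 4 electron-density regions.
C4 — 3 σ bonds, plus one π bond. Steric number 3, so sp2.
C5 (2 σ bonds, plus two π bonds) has steric number 2: sp.
C6 — 3 σ bonds, plus one π bond. Steric number 3, so sp2.
C7 (3 σ bonds, plus one π bond) has steric number 3: sp2.
C8 has 3 σ bonds, plus one π bond: steric number 3 → sp2.

C1 sp3, C2 sp3, C3 sp3, C4 sp2, C5 sp, C6 sp2, C7 sp2, C8 sp2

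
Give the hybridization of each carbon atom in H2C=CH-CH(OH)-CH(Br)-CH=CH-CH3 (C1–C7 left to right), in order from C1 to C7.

C1 carries 3 σ bonds, plus one π bond, giving a steric number of 3, so it is sp2.
C2 has 3 σ bonds, plus one π bond: steric number 3 → sp2.
C3 has 4 σ bonds: steric number 4 → sp3.
C4 is sp3: 4 σ bonds, 4 electron-density regions.
C5 — 3 σ bonds, plus one π bond. Steric number 3, so sp2.
C6 carries 3 σ bonds, plus one π bond, giving a steric number of 3, so it is sp2.
C7 carries 4 σ bonds, giving a steric number of 4, so it is sp3.

C1 sp2, C2 sp2, C3 sp3, C4 sp3, C5 sp2, C6 sp2, C7 sp3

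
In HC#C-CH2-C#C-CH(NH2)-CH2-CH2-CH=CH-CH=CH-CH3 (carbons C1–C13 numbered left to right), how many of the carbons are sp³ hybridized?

C1: sp
C2: sp
C3: sp3 ✓
C4: sp
C5: sp
C6: sp3 ✓
C7: sp3 ✓
C8: sp3 ✓
C9: sp2
C10: sp2
C11: sp2
C12: sp2
C13: sp3 ✓
C3, C6, C7, C8, C13 → 5 sp3 carbons.

5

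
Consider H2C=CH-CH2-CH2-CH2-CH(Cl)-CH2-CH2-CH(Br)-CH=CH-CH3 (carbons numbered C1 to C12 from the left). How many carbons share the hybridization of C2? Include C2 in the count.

C2 is sp2 (one π bond).
C1: sp2 ✓
C2: sp2 ✓
C3: sp3
C4: sp3
C5: sp3
C6: sp3
C7: sp3
C8: sp3
C9: sp3
C10: sp2 ✓
C11: sp2 ✓
C12: sp3
4 carbons are sp2.

4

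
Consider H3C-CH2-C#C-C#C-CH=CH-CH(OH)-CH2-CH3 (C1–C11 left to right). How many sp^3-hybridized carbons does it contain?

5

C1: sp3 ✓
C2: sp3 ✓
C3: sp
C4: sp
C5: sp
C6: sp
C7: sp2
C8: sp2
C9: sp3 ✓
C10: sp3 ✓
C11: sp3 ✓
C1, C2, C9, C10, C11 → 5 sp3 carbons.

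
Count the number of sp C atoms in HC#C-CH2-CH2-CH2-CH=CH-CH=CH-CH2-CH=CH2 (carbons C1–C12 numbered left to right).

C1: sp ✓
C2: sp ✓
C3: sp3
C4: sp3
C5: sp3
C6: sp2
C7: sp2
C8: sp2
C9: sp2
C10: sp3
C11: sp2
C12: sp2
C1, C2 → 2 sp carbons.

2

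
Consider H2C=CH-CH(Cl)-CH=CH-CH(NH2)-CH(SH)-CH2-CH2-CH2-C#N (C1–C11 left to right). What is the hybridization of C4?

C4 — 3 σ bonds, plus one π bond. Steric number 3, so sp2.

sp²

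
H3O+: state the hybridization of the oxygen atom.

Three σ bonds + one lone pair = steric number 4 → sp3.

sp^3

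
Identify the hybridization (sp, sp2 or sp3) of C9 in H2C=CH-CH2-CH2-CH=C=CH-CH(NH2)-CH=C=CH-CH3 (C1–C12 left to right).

C9 carries 3 σ bonds, plus one π bond, giving a steric number of 3, so it is sp2.

sp^2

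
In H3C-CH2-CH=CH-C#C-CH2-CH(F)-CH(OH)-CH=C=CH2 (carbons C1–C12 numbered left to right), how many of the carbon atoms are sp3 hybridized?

C1: sp3 ✓
C2: sp3 ✓
C3: sp2
C4: sp2
C5: sp
C6: sp
C7: sp3 ✓
C8: sp3 ✓
C9: sp3 ✓
C10: sp2
C11: sp
C12: sp2
C1, C2, C7, C8, C9 → 5 sp3 carbons.

5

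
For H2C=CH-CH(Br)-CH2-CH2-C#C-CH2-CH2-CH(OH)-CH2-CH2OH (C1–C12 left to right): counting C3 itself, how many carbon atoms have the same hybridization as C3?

8

C3 is sp3 (only σ bonds).
C1: sp2
C2: sp2
C3: sp3 ✓
C4: sp3 ✓
C5: sp3 ✓
C6: sp
C7: sp
C8: sp3 ✓
C9: sp3 ✓
C10: sp3 ✓
C11: sp3 ✓
C12: sp3 ✓
8 carbons are sp3.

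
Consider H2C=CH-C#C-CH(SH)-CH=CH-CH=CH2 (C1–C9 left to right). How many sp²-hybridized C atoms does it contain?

6

C1: sp2 ✓
C2: sp2 ✓
C3: sp
C4: sp
C5: sp3
C6: sp2 ✓
C7: sp2 ✓
C8: sp2 ✓
C9: sp2 ✓
C1, C2, C6, C7, C8, C9 → 6 sp2 carbons.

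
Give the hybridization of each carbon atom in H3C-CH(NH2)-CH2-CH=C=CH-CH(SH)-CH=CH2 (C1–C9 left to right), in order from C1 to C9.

C1 — 4 σ bonds. Steric number 4, so sp3.
C2: 4 σ bonds — 4 electron domains, sp3.
C3 (4 σ bonds) has steric number 4: sp3.
C4: 3 σ bonds, plus one π bond — 3 electron domains, sp2.
C5 carries 2 σ bonds, plus two π bonds, giving a steric number of 2, so it is sp.
C6 — 3 σ bonds, plus one π bond. Steric number 3, so sp2.
C7: 4 σ bonds; 4 regions of electron density → sp3.
C8 carries 3 σ bonds, plus one π bond, giving a steric number of 3, so it is sp2.
C9 — 3 σ bonds, plus one π bond. Steric number 3, so sp2.

C1 sp3, C2 sp3, C3 sp3, C4 sp2, C5 sp, C6 sp2, C7 sp3, C8 sp2, C9 sp2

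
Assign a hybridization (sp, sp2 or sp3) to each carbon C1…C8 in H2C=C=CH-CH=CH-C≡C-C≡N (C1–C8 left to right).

C1 carries 3 σ bonds, plus one π bond, giving a steric number of 3, so it is sp2.
C2 is sp: 2 σ bonds, plus two π bonds, 2 electron-density regions.
C3 carries 3 σ bonds, plus one π bond, giving a steric number of 3, so it is sp2.
C4 is sp2: 3 σ bonds, plus one π bond, 3 electron-density regions.
C5: 3 σ bonds, plus one π bond — 3 electron domains, sp2.
C6 is sp: 2 σ bonds, plus two π bonds, 2 electron-density regions.
C7 — 2 σ bonds, plus two π bonds. Steric number 2, so sp.
C8: 2 σ bonds, plus two π bonds; 2 regions of electron density → sp.

C1 sp2, C2 sp, C3 sp2, C4 sp2, C5 sp2, C6 sp, C7 sp, C8 sp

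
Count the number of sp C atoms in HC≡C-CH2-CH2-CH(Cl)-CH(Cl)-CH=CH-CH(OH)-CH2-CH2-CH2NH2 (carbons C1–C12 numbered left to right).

2

C1: sp ✓
C2: sp ✓
C3: sp3
C4: sp3
C5: sp3
C6: sp3
C7: sp2
C8: sp2
C9: sp3
C10: sp3
C11: sp3
C12: sp3
C1, C2 → 2 sp carbons.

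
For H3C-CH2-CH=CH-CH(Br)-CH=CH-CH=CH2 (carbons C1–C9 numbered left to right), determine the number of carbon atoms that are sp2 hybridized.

6

C1: sp3
C2: sp3
C3: sp2 ✓
C4: sp2 ✓
C5: sp3
C6: sp2 ✓
C7: sp2 ✓
C8: sp2 ✓
C9: sp2 ✓
C3, C4, C6, C7, C8, C9 → 6 sp2 carbons.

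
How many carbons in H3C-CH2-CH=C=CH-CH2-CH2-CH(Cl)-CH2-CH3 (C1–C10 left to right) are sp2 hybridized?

C1: sp3
C2: sp3
C3: sp2 ✓
C4: sp
C5: sp2 ✓
C6: sp3
C7: sp3
C8: sp3
C9: sp3
C10: sp3
C3, C5 → 2 sp2 carbons.

2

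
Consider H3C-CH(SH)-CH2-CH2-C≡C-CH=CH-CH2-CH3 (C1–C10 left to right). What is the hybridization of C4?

C4: 4 σ bonds — 4 electron domains, sp3.

sp^3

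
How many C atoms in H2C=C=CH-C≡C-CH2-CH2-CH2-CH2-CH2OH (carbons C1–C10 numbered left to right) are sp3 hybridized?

5

C1: sp2
C2: sp
C3: sp2
C4: sp
C5: sp
C6: sp3 ✓
C7: sp3 ✓
C8: sp3 ✓
C9: sp3 ✓
C10: sp3 ✓
C6, C7, C8, C9, C10 → 5 sp3 carbons.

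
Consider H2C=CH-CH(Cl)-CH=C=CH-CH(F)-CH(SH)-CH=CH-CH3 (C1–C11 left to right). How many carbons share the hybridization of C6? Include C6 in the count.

6

C6 is sp2 (one π bond).
C1: sp2 ✓
C2: sp2 ✓
C3: sp3
C4: sp2 ✓
C5: sp
C6: sp2 ✓
C7: sp3
C8: sp3
C9: sp2 ✓
C10: sp2 ✓
C11: sp3
6 carbons are sp2.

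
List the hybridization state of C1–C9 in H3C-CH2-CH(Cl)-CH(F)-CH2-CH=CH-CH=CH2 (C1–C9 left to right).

C1 — 4 σ bonds. Steric number 4, so sp3.
C2 — 4 σ bonds. Steric number 4, so sp3.
C3 carries 4 σ bonds, giving a steric number of 4, so it is sp3.
C4 — 4 σ bonds. Steric number 4, so sp3.
C5: 4 σ bonds — 4 electron domains, sp3.
C6 — 3 σ bonds, plus one π bond. Steric number 3, so sp2.
C7: 3 σ bonds, plus one π bond — 3 electron domains, sp2.
C8 is sp2: 3 σ bonds, plus one π bond, 3 electron-density regions.
C9: 3 σ bonds, plus one π bond — 3 electron domains, sp2.

C1 sp3, C2 sp3, C3 sp3, C4 sp3, C5 sp3, C6 sp2, C7 sp2, C8 sp2, C9 sp2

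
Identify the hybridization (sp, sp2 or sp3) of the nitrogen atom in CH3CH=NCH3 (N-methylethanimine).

sp2

Two σ bonds + one lone pair = steric number 3 → sp2.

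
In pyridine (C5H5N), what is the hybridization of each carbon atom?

sp^2

Each carbon atom — 3 σ bonds, plus one π bond. Steric number 3, so sp2.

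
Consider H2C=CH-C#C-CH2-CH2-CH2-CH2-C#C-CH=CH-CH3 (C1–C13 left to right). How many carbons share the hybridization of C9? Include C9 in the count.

C9 is sp (two π bonds).
C1: sp2
C2: sp2
C3: sp ✓
C4: sp ✓
C5: sp3
C6: sp3
C7: sp3
C8: sp3
C9: sp ✓
C10: sp ✓
C11: sp2
C12: sp2
C13: sp3
4 carbons are sp.

4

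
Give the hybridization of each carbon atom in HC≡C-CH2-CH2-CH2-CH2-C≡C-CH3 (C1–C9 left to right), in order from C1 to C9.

C1 sp, C2 sp, C3 sp3, C4 sp3, C5 sp3, C6 sp3, C7 sp, C8 sp, C9 sp3

C1: 2 σ bonds, plus two π bonds; 2 regions of electron density → sp.
C2 (2 σ bonds, plus two π bonds) has steric number 2: sp.
C3 (4 σ bonds) has steric number 4: sp3.
C4 (4 σ bonds) has steric number 4: sp3.
C5 carries 4 σ bonds, giving a steric number of 4, so it is sp3.
C6: 4 σ bonds; 4 regions of electron density → sp3.
C7 — 2 σ bonds, plus two π bonds. Steric number 2, so sp.
C8 carries 2 σ bonds, plus two π bonds, giving a steric number of 2, so it is sp.
C9 (4 σ bonds) has steric number 4: sp3.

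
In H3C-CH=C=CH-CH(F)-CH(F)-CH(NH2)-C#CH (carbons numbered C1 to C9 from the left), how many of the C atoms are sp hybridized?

C1: sp3
C2: sp2
C3: sp ✓
C4: sp2
C5: sp3
C6: sp3
C7: sp3
C8: sp ✓
C9: sp ✓
C3, C8, C9 → 3 sp carbons.

3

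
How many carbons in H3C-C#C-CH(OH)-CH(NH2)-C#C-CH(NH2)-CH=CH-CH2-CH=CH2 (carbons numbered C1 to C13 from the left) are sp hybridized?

4

C1: sp3
C2: sp ✓
C3: sp ✓
C4: sp3
C5: sp3
C6: sp ✓
C7: sp ✓
C8: sp3
C9: sp2
C10: sp2
C11: sp3
C12: sp2
C13: sp2
C2, C3, C6, C7 → 4 sp carbons.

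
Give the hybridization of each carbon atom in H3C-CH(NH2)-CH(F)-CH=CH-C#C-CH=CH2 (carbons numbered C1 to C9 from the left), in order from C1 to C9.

C1 carries 4 σ bonds, giving a steric number of 4, so it is sp3.
C2 is sp3: 4 σ bonds, 4 electron-density regions.
C3 is sp3: 4 σ bonds, 4 electron-density regions.
C4: 3 σ bonds, plus one π bond — 3 electron domains, sp2.
C5 — 3 σ bonds, plus one π bond. Steric number 3, so sp2.
C6 — 2 σ bonds, plus two π bonds. Steric number 2, so sp.
C7 — 2 σ bonds, plus two π bonds. Steric number 2, so sp.
C8 has 3 σ bonds, plus one π bond: steric number 3 → sp2.
C9: 3 σ bonds, plus one π bond; 3 regions of electron density → sp2.

C1 sp3, C2 sp3, C3 sp3, C4 sp2, C5 sp2, C6 sp, C7 sp, C8 sp2, C9 sp2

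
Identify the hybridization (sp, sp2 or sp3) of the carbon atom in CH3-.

Three σ bonds + one lone pair = steric number 4 → sp3, pyramidal.

sp3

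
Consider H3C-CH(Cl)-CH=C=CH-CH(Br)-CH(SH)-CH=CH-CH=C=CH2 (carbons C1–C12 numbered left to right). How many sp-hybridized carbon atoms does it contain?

C1: sp3
C2: sp3
C3: sp2
C4: sp ✓
C5: sp2
C6: sp3
C7: sp3
C8: sp2
C9: sp2
C10: sp2
C11: sp ✓
C12: sp2
C4, C11 → 2 sp carbons.

2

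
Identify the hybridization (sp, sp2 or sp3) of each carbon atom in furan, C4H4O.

Each carbon atom — 3 σ bonds, plus one π bond. Steric number 3, so sp2.

sp^2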